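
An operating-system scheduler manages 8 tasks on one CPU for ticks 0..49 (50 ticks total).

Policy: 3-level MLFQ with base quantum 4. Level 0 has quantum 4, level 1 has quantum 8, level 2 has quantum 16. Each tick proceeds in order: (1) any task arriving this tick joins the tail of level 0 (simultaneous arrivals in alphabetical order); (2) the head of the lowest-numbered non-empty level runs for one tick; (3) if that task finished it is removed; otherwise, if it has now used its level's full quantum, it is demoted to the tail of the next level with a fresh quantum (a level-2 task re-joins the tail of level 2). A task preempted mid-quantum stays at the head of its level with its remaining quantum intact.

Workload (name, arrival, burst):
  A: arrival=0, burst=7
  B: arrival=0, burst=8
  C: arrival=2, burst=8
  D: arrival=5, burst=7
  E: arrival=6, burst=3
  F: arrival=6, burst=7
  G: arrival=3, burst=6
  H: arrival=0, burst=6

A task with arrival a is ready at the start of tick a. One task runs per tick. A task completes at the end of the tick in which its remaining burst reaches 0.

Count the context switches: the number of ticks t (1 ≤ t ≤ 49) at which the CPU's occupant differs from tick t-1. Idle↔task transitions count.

context switches = 14

t=0: L0/L1/L2 = ABH/-/- → run A
t=1: L0/L1/L2 = ABH/-/- → run A
t=2: L0/L1/L2 = ABHC/-/- → run A
t=3: L0/L1/L2 = ABHCG/-/- → run A
t=4: L0/L1/L2 = BHCG/A/- → run B
t=5: L0/L1/L2 = BHCGD/A/- → run B
t=6: L0/L1/L2 = BHCGDEF/A/- → run B
t=7: L0/L1/L2 = BHCGDEF/A/- → run B
t=8: L0/L1/L2 = HCGDEF/AB/- → run H
t=9: L0/L1/L2 = HCGDEF/AB/- → run H
t=10: L0/L1/L2 = HCGDEF/AB/- → run H
t=11: L0/L1/L2 = HCGDEF/AB/- → run H
t=12: L0/L1/L2 = CGDEF/ABH/- → run C
t=13: L0/L1/L2 = CGDEF/ABH/- → run C
t=14: L0/L1/L2 = CGDEF/ABH/- → run C
t=15: L0/L1/L2 = CGDEF/ABH/- → run C
t=16: L0/L1/L2 = GDEF/ABHC/- → run G
t=17: L0/L1/L2 = GDEF/ABHC/- → run G
t=18: L0/L1/L2 = GDEF/ABHC/- → run G
t=19: L0/L1/L2 = GDEF/ABHC/- → run G
t=20: L0/L1/L2 = DEF/ABHCG/- → run D
t=21: L0/L1/L2 = DEF/ABHCG/- → run D
t=22: L0/L1/L2 = DEF/ABHCG/- → run D
t=23: L0/L1/L2 = DEF/ABHCG/- → run D
t=24: L0/L1/L2 = EF/ABHCGD/- → run E
t=25: L0/L1/L2 = EF/ABHCGD/- → run E
t=26: L0/L1/L2 = EF/ABHCGD/- → run E
t=27: L0/L1/L2 = F/ABHCGD/- → run F
t=28: L0/L1/L2 = F/ABHCGD/- → run F
t=29: L0/L1/L2 = F/ABHCGD/- → run F
t=30: L0/L1/L2 = F/ABHCGD/- → run F
t=31: L0/L1/L2 = -/ABHCGDF/- → run A
t=32: L0/L1/L2 = -/ABHCGDF/- → run A
t=33: L0/L1/L2 = -/ABHCGDF/- → run A
t=34: L0/L1/L2 = -/BHCGDF/- → run B
t=35: L0/L1/L2 = -/BHCGDF/- → run B
t=36: L0/L1/L2 = -/BHCGDF/- → run B
t=37: L0/L1/L2 = -/BHCGDF/- → run B
t=38: L0/L1/L2 = -/HCGDF/- → run H
t=39: L0/L1/L2 = -/HCGDF/- → run H
t=40: L0/L1/L2 = -/CGDF/- → run C
t=41: L0/L1/L2 = -/CGDF/- → run C
t=42: L0/L1/L2 = -/CGDF/- → run C
t=43: L0/L1/L2 = -/CGDF/- → run C
t=44: L0/L1/L2 = -/GDF/- → run G
t=45: L0/L1/L2 = -/GDF/- → run G
t=46: L0/L1/L2 = -/DF/- → run D
t=47: L0/L1/L2 = -/DF/- → run D
t=48: L0/L1/L2 = -/DF/- → run D
t=49: L0/L1/L2 = -/F/- → run F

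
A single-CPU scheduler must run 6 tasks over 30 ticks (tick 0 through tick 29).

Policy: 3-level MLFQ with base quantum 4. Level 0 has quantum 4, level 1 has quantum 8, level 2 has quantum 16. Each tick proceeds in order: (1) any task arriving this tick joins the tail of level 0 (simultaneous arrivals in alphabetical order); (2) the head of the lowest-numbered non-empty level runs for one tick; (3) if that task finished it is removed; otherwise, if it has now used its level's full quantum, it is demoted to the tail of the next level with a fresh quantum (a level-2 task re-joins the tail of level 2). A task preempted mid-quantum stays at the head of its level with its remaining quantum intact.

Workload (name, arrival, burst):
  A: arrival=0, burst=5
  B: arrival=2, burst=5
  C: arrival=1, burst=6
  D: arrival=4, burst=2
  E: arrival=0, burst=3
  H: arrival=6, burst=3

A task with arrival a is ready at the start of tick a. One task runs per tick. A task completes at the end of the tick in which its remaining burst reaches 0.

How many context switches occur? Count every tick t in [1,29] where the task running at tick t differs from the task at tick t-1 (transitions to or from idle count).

context switches = 9

t=0: L0/L1/L2 = AE/-/- → run A
t=1: L0/L1/L2 = AEC/-/- → run A
t=2: L0/L1/L2 = AECB/-/- → run A
t=3: L0/L1/L2 = AECB/-/- → run A
t=4: L0/L1/L2 = ECBD/A/- → run E
t=5: L0/L1/L2 = ECBD/A/- → run E
t=6: L0/L1/L2 = ECBDH/A/- → run E
t=7: L0/L1/L2 = CBDH/A/- → run C
t=8: L0/L1/L2 = CBDH/A/- → run C
t=9: L0/L1/L2 = CBDH/A/- → run C
t=10: L0/L1/L2 = CBDH/A/- → run C
t=11: L0/L1/L2 = BDH/AC/- → run B
t=12: L0/L1/L2 = BDH/AC/- → run B
t=13: L0/L1/L2 = BDH/AC/- → run B
t=14: L0/L1/L2 = BDH/AC/- → run B
t=15: L0/L1/L2 = DH/ACB/- → run D
t=16: L0/L1/L2 = DH/ACB/- → run D
t=17: L0/L1/L2 = H/ACB/- → run H
t=18: L0/L1/L2 = H/ACB/- → run H
t=19: L0/L1/L2 = H/ACB/- → run H
t=20: L0/L1/L2 = -/ACB/- → run A
t=21: L0/L1/L2 = -/CB/- → run C
t=22: L0/L1/L2 = -/CB/- → run C
t=23: L0/L1/L2 = -/B/- → run B
t=24: (idle)
t=25: (idle)
t=26: (idle)
t=27: (idle)
t=28: (idle)
t=29: (idle)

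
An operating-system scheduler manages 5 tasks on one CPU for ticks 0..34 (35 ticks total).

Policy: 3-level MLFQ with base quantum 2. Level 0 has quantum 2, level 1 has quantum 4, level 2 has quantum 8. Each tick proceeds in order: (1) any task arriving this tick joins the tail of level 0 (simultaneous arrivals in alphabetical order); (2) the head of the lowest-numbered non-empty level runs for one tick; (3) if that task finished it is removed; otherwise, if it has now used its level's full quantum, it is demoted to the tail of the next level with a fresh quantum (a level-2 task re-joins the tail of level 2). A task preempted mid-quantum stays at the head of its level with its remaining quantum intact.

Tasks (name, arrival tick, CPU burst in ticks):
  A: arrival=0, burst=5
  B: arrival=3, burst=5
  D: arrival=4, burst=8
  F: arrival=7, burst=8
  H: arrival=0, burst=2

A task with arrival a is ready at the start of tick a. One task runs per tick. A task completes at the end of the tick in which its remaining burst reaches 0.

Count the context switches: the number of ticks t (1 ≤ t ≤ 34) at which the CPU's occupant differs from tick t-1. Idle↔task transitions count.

context switches = 11

t=0: L0/L1/L2 = AH/-/- → run A
t=1: L0/L1/L2 = AH/-/- → run A
t=2: L0/L1/L2 = H/A/- → run H
t=3: L0/L1/L2 = HB/A/- → run H
t=4: L0/L1/L2 = BD/A/- → run B
t=5: L0/L1/L2 = BD/A/- → run B
t=6: L0/L1/L2 = D/AB/- → run D
t=7: L0/L1/L2 = DF/AB/- → run D
t=8: L0/L1/L2 = F/ABD/- → run F
t=9: L0/L1/L2 = F/ABD/- → run F
t=10: L0/L1/L2 = -/ABDF/- → run A
t=11: L0/L1/L2 = -/ABDF/- → run A
t=12: L0/L1/L2 = -/ABDF/- → run A
t=13: L0/L1/L2 = -/BDF/- → run B
t=14: L0/L1/L2 = -/BDF/- → run B
t=15: L0/L1/L2 = -/BDF/- → run B
t=16: L0/L1/L2 = -/DF/- → run D
t=17: L0/L1/L2 = -/DF/- → run D
t=18: L0/L1/L2 = -/DF/- → run D
t=19: L0/L1/L2 = -/DF/- → run D
t=20: L0/L1/L2 = -/F/D → run F
t=21: L0/L1/L2 = -/F/D → run F
t=22: L0/L1/L2 = -/F/D → run F
t=23: L0/L1/L2 = -/F/D → run F
t=24: L0/L1/L2 = -/-/DF → run D
t=25: L0/L1/L2 = -/-/DF → run D
t=26: L0/L1/L2 = -/-/F → run F
t=27: L0/L1/L2 = -/-/F → run F
t=28: (idle)
t=29: (idle)
t=30: (idle)
t=31: (idle)
t=32: (idle)
t=33: (idle)
t=34: (idle)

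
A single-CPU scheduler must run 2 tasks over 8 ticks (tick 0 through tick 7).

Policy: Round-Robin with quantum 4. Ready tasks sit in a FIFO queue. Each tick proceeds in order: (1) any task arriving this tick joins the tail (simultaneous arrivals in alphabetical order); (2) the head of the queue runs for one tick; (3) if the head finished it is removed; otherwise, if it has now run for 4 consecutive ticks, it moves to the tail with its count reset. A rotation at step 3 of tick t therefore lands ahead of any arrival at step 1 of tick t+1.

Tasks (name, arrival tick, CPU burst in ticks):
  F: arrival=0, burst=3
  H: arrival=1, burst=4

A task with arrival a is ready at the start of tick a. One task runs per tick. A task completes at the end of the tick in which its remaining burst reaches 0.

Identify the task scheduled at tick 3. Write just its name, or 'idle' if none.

t=0: queue=[F] q_used=0 → run F
t=1: queue=[F,H] q_used=1 → run F
t=2: queue=[F,H] q_used=2 → run F
t=3: queue=[H] q_used=0 → run H
t=4: queue=[H] q_used=1 → run H
t=5: queue=[H] q_used=2 → run H
t=6: queue=[H] q_used=3 → run H
t=7: (idle)

running at tick 3 = H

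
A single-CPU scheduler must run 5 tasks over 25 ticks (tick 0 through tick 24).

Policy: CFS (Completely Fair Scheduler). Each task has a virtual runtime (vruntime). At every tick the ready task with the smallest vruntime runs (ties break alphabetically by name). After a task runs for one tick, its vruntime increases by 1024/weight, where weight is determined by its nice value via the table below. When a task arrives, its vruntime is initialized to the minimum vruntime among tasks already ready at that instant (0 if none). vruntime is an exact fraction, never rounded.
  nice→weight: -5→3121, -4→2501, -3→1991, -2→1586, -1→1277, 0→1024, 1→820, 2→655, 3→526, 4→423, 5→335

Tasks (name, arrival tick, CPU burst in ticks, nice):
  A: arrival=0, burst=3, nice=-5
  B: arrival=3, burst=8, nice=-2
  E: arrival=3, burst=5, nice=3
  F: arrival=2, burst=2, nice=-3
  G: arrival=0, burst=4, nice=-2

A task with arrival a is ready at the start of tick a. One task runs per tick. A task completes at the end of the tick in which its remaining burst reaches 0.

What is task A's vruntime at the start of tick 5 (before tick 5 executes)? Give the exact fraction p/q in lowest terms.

vruntime(A, start of tick 5) = 2048/3121

t=0: vr[A=0 G=0] → run A
t=1: vr[A=1024/3121 G=0] → run G
t=2: vr[A=1024/3121 F=1024/3121 G=512/793] → run A
t=3: vr[A=2048/3121 B=1024/3121 E=1024/3121 F=1024/3121 G=512/793] → run B
t=4: vr[A=2048/3121 B=2409984/2474953 E=1024/3121 F=1024/3121 G=512/793] → run E
t=5: vr[A=2048/3121 B=2409984/2474953 E=1867264/820823 F=1024/3121 G=512/793] → run F
t=6: vr[A=2048/3121 B=2409984/2474953 E=1867264/820823 F=5234688/6213911 G=512/793] → run G
t=7: vr[A=2048/3121 B=2409984/2474953 E=1867264/820823 F=5234688/6213911 G=1024/793] → run A
t=8: vr[B=2409984/2474953 E=1867264/820823 F=5234688/6213911 G=1024/793] → run F
t=9: vr[B=2409984/2474953 E=1867264/820823 G=1024/793] → run B
t=10: vr[B=4007936/2474953 E=1867264/820823 G=1024/793] → run G
t=11: vr[B=4007936/2474953 E=1867264/820823 G=1536/793] → run B
t=12: vr[B=5605888/2474953 E=1867264/820823 G=1536/793] → run G
t=13: vr[B=5605888/2474953 E=1867264/820823] → run B
t=14: vr[B=7203840/2474953 E=1867264/820823] → run E
t=15: vr[B=7203840/2474953 E=3465216/820823] → run B
t=16: vr[B=8801792/2474953 E=3465216/820823] → run B
t=17: vr[B=10399744/2474953 E=3465216/820823] → run B
t=18: vr[B=11997696/2474953 E=3465216/820823] → run E
t=19: vr[B=11997696/2474953 E=5063168/820823] → run B
t=20: vr[E=5063168/820823] → run E
t=21: vr[E=6661120/820823] → run E
t=22: (idle)
t=23: (idle)
t=24: (idle)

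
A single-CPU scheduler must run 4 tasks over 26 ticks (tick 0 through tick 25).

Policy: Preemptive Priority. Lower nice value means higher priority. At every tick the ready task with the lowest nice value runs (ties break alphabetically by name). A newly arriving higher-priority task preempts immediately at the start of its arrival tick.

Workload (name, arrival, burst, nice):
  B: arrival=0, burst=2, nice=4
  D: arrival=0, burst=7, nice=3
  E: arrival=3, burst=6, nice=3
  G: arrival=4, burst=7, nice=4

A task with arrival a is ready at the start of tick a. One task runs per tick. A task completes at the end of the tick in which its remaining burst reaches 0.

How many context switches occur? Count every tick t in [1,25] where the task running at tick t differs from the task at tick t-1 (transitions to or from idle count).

context switches = 4

t=0: ready={B,D} → run D
t=1: ready={B,D} → run D
t=2: ready={B,D} → run D
t=3: ready={B,D,E} → run D
t=4: ready={B,D,E,G} → run D
t=5: ready={B,D,E,G} → run D
t=6: ready={B,D,E,G} → run D
t=7: ready={B,E,G} → run E
t=8: ready={B,E,G} → run E
t=9: ready={B,E,G} → run E
t=10: ready={B,E,G} → run E
t=11: ready={B,E,G} → run E
t=12: ready={B,E,G} → run E
t=13: ready={B,G} → run B
t=14: ready={B,G} → run B
t=15: ready={G} → run G
t=16: ready={G} → run G
t=17: ready={G} → run G
t=18: ready={G} → run G
t=19: ready={G} → run G
t=20: ready={G} → run G
t=21: ready={G} → run G
t=22: (idle)
t=23: (idle)
t=24: (idle)
t=25: (idle)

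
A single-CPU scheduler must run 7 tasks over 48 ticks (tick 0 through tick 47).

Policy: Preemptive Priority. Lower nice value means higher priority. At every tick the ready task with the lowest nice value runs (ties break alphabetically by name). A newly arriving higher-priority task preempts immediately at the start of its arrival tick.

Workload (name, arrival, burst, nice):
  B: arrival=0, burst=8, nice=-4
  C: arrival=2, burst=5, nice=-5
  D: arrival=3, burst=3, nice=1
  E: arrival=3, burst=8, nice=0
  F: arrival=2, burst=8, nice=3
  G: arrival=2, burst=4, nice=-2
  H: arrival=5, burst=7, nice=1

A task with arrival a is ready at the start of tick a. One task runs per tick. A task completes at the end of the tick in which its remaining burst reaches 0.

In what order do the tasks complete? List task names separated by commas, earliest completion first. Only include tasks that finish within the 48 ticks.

completion order = C, B, G, E, D, H, F

t=0: ready={B} → run B
t=1: ready={B} → run B
t=2: ready={B,C,F,G} → run C
t=3: ready={B,C,D,E,F,G} → run C
t=4: ready={B,C,D,E,F,G} → run C
t=5: ready={B,C,D,E,F,G,H} → run C
t=6: ready={B,C,D,E,F,G,H} → run C
t=7: ready={B,D,E,F,G,H} → run B
t=8: ready={B,D,E,F,G,H} → run B
t=9: ready={B,D,E,F,G,H} → run B
t=10: ready={B,D,E,F,G,H} → run B
t=11: ready={B,D,E,F,G,H} → run B
t=12: ready={B,D,E,F,G,H} → run B
t=13: ready={D,E,F,G,H} → run G
t=14: ready={D,E,F,G,H} → run G
t=15: ready={D,E,F,G,H} → run G
t=16: ready={D,E,F,G,H} → run G
t=17: ready={D,E,F,H} → run E
t=18: ready={D,E,F,H} → run E
t=19: ready={D,E,F,H} → run E
t=20: ready={D,E,F,H} → run E
t=21: ready={D,E,F,H} → run E
t=22: ready={D,E,F,H} → run E
t=23: ready={D,E,F,H} → run E
t=24: ready={D,E,F,H} → run E
t=25: ready={D,F,H} → run D
t=26: ready={D,F,H} → run D
t=27: ready={D,F,H} → run D
t=28: ready={F,H} → run H
t=29: ready={F,H} → run H
t=30: ready={F,H} → run H
t=31: ready={F,H} → run H
t=32: ready={F,H} → run H
t=33: ready={F,H} → run H
t=34: ready={F,H} → run H
t=35: ready={F} → run F
t=36: ready={F} → run F
t=37: ready={F} → run F
t=38: ready={F} → run F
t=39: ready={F} → run F
t=40: ready={F} → run F
t=41: ready={F} → run F
t=42: ready={F} → run F
t=43: (idle)
t=44: (idle)
t=45: (idle)
t=46: (idle)
t=47: (idle)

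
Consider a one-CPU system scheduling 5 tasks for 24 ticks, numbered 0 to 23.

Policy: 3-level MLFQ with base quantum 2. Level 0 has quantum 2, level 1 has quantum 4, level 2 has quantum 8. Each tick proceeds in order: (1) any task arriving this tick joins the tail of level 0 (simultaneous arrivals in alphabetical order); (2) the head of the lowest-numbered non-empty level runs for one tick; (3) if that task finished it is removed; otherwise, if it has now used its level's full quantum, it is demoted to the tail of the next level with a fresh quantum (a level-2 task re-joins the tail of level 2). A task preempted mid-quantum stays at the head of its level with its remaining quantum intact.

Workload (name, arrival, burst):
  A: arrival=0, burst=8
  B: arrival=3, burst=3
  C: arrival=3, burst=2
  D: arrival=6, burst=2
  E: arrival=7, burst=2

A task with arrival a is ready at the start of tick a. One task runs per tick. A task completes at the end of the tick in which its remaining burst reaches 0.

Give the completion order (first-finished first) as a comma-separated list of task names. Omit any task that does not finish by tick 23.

t=0: L0/L1/L2 = A/-/- → run A
t=1: L0/L1/L2 = A/-/- → run A
t=2: L0/L1/L2 = -/A/- → run A
t=3: L0/L1/L2 = BC/A/- → run B
t=4: L0/L1/L2 = BC/A/- → run B
t=5: L0/L1/L2 = C/AB/- → run C
t=6: L0/L1/L2 = CD/AB/- → run C
t=7: L0/L1/L2 = DE/AB/- → run D
t=8: L0/L1/L2 = DE/AB/- → run D
t=9: L0/L1/L2 = E/AB/- → run E
t=10: L0/L1/L2 = E/AB/- → run E
t=11: L0/L1/L2 = -/AB/- → run A
t=12: L0/L1/L2 = -/AB/- → run A
t=13: L0/L1/L2 = -/AB/- → run A
t=14: L0/L1/L2 = -/B/A → run B
t=15: L0/L1/L2 = -/-/A → run A
t=16: L0/L1/L2 = -/-/A → run A
t=17: (idle)
t=18: (idle)
t=19: (idle)
t=20: (idle)
t=21: (idle)
t=22: (idle)
t=23: (idle)

completion order = C, D, E, B, A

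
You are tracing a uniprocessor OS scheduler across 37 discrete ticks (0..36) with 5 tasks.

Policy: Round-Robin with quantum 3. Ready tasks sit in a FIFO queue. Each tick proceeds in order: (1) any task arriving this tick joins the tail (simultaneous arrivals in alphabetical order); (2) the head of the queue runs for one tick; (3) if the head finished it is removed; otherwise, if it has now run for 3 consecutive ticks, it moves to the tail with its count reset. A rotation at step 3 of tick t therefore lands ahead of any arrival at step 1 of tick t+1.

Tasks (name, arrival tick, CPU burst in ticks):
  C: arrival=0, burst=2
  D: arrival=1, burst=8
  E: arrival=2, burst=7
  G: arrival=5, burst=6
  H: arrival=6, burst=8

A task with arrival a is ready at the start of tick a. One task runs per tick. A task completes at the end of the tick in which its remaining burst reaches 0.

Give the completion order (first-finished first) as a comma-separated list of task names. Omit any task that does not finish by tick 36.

completion order = C, D, G, E, H

t=0: queue=[C] q_used=0 → run C
t=1: queue=[C,D] q_used=1 → run C
t=2: queue=[D,E] q_used=0 → run D
t=3: queue=[D,E] q_used=1 → run D
t=4: queue=[D,E] q_used=2 → run D
t=5: queue=[E,D,G] q_used=0 → run E
t=6: queue=[E,D,G,H] q_used=1 → run E
t=7: queue=[E,D,G,H] q_used=2 → run E
t=8: queue=[D,G,H,E] q_used=0 → run D
t=9: queue=[D,G,H,E] q_used=1 → run D
t=10: queue=[D,G,H,E] q_used=2 → run D
t=11: queue=[G,H,E,D] q_used=0 → run G
t=12: queue=[G,H,E,D] q_used=1 → run G
t=13: queue=[G,H,E,D] q_used=2 → run G
t=14: queue=[H,E,D,G] q_used=0 → run H
t=15: queue=[H,E,D,G] q_used=1 → run H
t=16: queue=[H,E,D,G] q_used=2 → run H
t=17: queue=[E,D,G,H] q_used=0 → run E
t=18: queue=[E,D,G,H] q_used=1 → run E
t=19: queue=[E,D,G,H] q_used=2 → run E
t=20: queue=[D,G,H,E] q_used=0 → run D
t=21: queue=[D,G,H,E] q_used=1 → run D
t=22: queue=[G,H,E] q_used=0 → run G
t=23: queue=[G,H,E] q_used=1 → run G
t=24: queue=[G,H,E] q_used=2 → run G
t=25: queue=[H,E] q_used=0 → run H
t=26: queue=[H,E] q_used=1 → run H
t=27: queue=[H,E] q_used=2 → run H
t=28: queue=[E,H] q_used=0 → run E
t=29: queue=[H] q_used=0 → run H
t=30: queue=[H] q_used=1 → run H
t=31: (idle)
t=32: (idle)
t=33: (idle)
t=34: (idle)
t=35: (idle)
t=36: (idle)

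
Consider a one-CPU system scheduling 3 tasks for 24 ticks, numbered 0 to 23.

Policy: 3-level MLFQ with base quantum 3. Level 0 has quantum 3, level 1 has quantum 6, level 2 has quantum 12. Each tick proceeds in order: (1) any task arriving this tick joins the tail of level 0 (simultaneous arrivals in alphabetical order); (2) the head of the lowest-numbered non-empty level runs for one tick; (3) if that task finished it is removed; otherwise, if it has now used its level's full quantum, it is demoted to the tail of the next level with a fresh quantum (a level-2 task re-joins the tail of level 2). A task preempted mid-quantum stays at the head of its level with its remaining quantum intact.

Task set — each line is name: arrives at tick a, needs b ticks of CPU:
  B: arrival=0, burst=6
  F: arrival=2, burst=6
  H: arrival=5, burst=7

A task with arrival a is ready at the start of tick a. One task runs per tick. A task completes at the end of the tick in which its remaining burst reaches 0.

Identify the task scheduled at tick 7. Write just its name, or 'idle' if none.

running at tick 7 = H

t=0: L0/L1/L2 = B/-/- → run B
t=1: L0/L1/L2 = B/-/- → run B
t=2: L0/L1/L2 = BF/-/- → run B
t=3: L0/L1/L2 = F/B/- → run F
t=4: L0/L1/L2 = F/B/- → run F
t=5: L0/L1/L2 = FH/B/- → run F
t=6: L0/L1/L2 = H/BF/- → run H
t=7: L0/L1/L2 = H/BF/- → run H
t=8: L0/L1/L2 = H/BF/- → run H
t=9: L0/L1/L2 = -/BFH/- → run B
t=10: L0/L1/L2 = -/BFH/- → run B
t=11: L0/L1/L2 = -/BFH/- → run B
t=12: L0/L1/L2 = -/FH/- → run F
t=13: L0/L1/L2 = -/FH/- → run F
t=14: L0/L1/L2 = -/FH/- → run F
t=15: L0/L1/L2 = -/H/- → run H
t=16: L0/L1/L2 = -/H/- → run H
t=17: L0/L1/L2 = -/H/- → run H
t=18: L0/L1/L2 = -/H/- → run H
t=19: (idle)
t=20: (idle)
t=21: (idle)
t=22: (idle)
t=23: (idle)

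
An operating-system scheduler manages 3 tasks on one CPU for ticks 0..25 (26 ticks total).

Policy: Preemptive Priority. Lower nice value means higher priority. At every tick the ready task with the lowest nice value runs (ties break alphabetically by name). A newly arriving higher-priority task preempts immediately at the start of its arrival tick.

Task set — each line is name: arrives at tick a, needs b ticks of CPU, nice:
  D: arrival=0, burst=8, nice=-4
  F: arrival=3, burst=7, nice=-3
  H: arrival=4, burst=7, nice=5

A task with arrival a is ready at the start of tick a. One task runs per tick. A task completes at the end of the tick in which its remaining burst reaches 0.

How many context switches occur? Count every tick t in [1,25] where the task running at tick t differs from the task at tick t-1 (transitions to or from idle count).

t=0: ready={D} → run D
t=1: ready={D} → run D
t=2: ready={D} → run D
t=3: ready={D,F} → run D
t=4: ready={D,F,H} → run D
t=5: ready={D,F,H} → run D
t=6: ready={D,F,H} → run D
t=7: ready={D,F,H} → run D
t=8: ready={F,H} → run F
t=9: ready={F,H} → run F
t=10: ready={F,H} → run F
t=11: ready={F,H} → run F
t=12: ready={F,H} → run F
t=13: ready={F,H} → run F
t=14: ready={F,H} → run F
t=15: ready={H} → run H
t=16: ready={H} → run H
t=17: ready={H} → run H
t=18: ready={H} → run H
t=19: ready={H} → run H
t=20: ready={H} → run H
t=21: ready={H} → run H
t=22: (idle)
t=23: (idle)
t=24: (idle)
t=25: (idle)

context switches = 3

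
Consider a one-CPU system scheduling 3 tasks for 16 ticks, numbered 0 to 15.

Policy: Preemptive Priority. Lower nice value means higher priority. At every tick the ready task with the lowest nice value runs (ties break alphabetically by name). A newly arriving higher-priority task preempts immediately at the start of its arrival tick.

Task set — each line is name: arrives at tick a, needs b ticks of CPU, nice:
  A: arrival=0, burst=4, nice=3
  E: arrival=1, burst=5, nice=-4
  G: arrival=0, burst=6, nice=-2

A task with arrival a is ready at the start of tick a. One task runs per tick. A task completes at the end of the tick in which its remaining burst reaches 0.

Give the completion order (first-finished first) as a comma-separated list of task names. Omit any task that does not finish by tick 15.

completion order = E, G, A

t=0: ready={A,G} → run G
t=1: ready={A,E,G} → run E
t=2: ready={A,E,G} → run E
t=3: ready={A,E,G} → run E
t=4: ready={A,E,G} → run E
t=5: ready={A,E,G} → run E
t=6: ready={A,G} → run G
t=7: ready={A,G} → run G
t=8: ready={A,G} → run G
t=9: ready={A,G} → run G
t=10: ready={A,G} → run G
t=11: ready={A} → run A
t=12: ready={A} → run A
t=13: ready={A} → run A
t=14: ready={A} → run A
t=15: (idle)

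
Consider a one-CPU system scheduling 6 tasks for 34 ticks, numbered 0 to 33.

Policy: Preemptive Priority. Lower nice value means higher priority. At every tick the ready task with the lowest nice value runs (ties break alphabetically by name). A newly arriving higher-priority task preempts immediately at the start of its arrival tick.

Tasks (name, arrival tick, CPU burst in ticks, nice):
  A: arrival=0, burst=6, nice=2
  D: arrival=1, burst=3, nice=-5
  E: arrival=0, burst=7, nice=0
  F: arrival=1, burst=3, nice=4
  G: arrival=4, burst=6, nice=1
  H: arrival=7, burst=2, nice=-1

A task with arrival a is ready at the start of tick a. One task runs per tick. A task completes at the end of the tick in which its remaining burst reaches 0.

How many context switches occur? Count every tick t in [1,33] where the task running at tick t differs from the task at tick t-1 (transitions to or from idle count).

t=0: ready={A,E} → run E
t=1: ready={A,D,E,F} → run D
t=2: ready={A,D,E,F} → run D
t=3: ready={A,D,E,F} → run D
t=4: ready={A,E,F,G} → run E
t=5: ready={A,E,F,G} → run E
t=6: ready={A,E,F,G} → run E
t=7: ready={A,E,F,G,H} → run H
t=8: ready={A,E,F,G,H} → run H
t=9: ready={A,E,F,G} → run E
t=10: ready={A,E,F,G} → run E
t=11: ready={A,E,F,G} → run E
t=12: ready={A,F,G} → run G
t=13: ready={A,F,G} → run G
t=14: ready={A,F,G} → run G
t=15: ready={A,F,G} → run G
t=16: ready={A,F,G} → run G
t=17: ready={A,F,G} → run G
t=18: ready={A,F} → run A
t=19: ready={A,F} → run A
t=20: ready={A,F} → run A
t=21: ready={A,F} → run A
t=22: ready={A,F} → run A
t=23: ready={A,F} → run A
t=24: ready={F} → run F
t=25: ready={F} → run F
t=26: ready={F} → run F
t=27: (idle)
t=28: (idle)
t=29: (idle)
t=30: (idle)
t=31: (idle)
t=32: (idle)
t=33: (idle)

context switches = 8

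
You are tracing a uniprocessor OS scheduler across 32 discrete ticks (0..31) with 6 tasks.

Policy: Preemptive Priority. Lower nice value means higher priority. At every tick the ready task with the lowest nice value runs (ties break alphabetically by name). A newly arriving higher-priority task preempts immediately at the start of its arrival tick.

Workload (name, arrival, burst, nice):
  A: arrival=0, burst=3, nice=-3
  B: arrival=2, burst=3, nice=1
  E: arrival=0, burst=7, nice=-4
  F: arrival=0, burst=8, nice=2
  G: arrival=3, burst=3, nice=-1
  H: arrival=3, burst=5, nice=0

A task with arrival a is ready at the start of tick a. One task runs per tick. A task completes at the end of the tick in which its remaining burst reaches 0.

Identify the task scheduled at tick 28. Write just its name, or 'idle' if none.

t=0: ready={A,E,F} → run E
t=1: ready={A,E,F} → run E
t=2: ready={A,B,E,F} → run E
t=3: ready={A,B,E,F,G,H} → run E
t=4: ready={A,B,E,F,G,H} → run E
t=5: ready={A,B,E,F,G,H} → run E
t=6: ready={A,B,E,F,G,H} → run E
t=7: ready={A,B,F,G,H} → run A
t=8: ready={A,B,F,G,H} → run A
t=9: ready={A,B,F,G,H} → run A
t=10: ready={B,F,G,H} → run G
t=11: ready={B,F,G,H} → run G
t=12: ready={B,F,G,H} → run G
t=13: ready={B,F,H} → run H
t=14: ready={B,F,H} → run H
t=15: ready={B,F,H} → run H
t=16: ready={B,F,H} → run H
t=17: ready={B,F,H} → run H
t=18: ready={B,F} → run B
t=19: ready={B,F} → run B
t=20: ready={B,F} → run B
t=21: ready={F} → run F
t=22: ready={F} → run F
t=23: ready={F} → run F
t=24: ready={F} → run F
t=25: ready={F} → run F
t=26: ready={F} → run F
t=27: ready={F} → run F
t=28: ready={F} → run F
t=29: (idle)
t=30: (idle)
t=31: (idle)

running at tick 28 = F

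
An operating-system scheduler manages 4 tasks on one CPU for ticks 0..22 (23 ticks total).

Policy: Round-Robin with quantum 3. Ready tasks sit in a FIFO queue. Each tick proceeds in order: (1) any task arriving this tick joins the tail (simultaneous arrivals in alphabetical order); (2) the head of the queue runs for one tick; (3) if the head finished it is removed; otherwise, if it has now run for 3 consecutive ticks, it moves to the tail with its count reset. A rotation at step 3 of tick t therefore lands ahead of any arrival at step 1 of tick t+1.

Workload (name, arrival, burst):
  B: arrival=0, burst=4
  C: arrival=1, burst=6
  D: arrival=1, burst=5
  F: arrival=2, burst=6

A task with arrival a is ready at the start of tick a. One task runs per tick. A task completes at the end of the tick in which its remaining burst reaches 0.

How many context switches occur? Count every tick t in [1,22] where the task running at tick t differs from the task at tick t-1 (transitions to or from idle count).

context switches = 8

t=0: queue=[B] q_used=0 → run B
t=1: queue=[B,C,D] q_used=1 → run B
t=2: queue=[B,C,D,F] q_used=2 → run B
t=3: queue=[C,D,F,B] q_used=0 → run C
t=4: queue=[C,D,F,B] q_used=1 → run C
t=5: queue=[C,D,F,B] q_used=2 → run C
t=6: queue=[D,F,B,C] q_used=0 → run D
t=7: queue=[D,F,B,C] q_used=1 → run D
t=8: queue=[D,F,B,C] q_used=2 → run D
t=9: queue=[F,B,C,D] q_used=0 → run F
t=10: queue=[F,B,C,D] q_used=1 → run F
t=11: queue=[F,B,C,D] q_used=2 → run F
t=12: queue=[B,C,D,F] q_used=0 → run B
t=13: queue=[C,D,F] q_used=0 → run C
t=14: queue=[C,D,F] q_used=1 → run C
t=15: queue=[C,D,F] q_used=2 → run C
t=16: queue=[D,F] q_used=0 → run D
t=17: queue=[D,F] q_used=1 → run D
t=18: queue=[F] q_used=0 → run F
t=19: queue=[F] q_used=1 → run F
t=20: queue=[F] q_used=2 → run F
t=21: (idle)
t=22: (idle)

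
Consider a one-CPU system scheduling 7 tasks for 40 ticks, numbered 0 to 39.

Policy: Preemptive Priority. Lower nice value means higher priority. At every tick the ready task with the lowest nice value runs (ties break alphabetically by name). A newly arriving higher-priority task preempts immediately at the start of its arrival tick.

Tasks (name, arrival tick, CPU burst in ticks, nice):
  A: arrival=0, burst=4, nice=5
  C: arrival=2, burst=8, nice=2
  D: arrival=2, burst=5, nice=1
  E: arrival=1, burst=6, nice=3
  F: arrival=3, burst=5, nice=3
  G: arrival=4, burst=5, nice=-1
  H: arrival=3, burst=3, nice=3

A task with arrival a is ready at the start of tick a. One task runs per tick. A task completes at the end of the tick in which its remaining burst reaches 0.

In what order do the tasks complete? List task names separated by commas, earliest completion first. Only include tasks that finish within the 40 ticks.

t=0: ready={A} → run A
t=1: ready={A,E} → run E
t=2: ready={A,C,D,E} → run D
t=3: ready={A,C,D,E,F,H} → run D
t=4: ready={A,C,D,E,F,G,H} → run G
t=5: ready={A,C,D,E,F,G,H} → run G
t=6: ready={A,C,D,E,F,G,H} → run G
t=7: ready={A,C,D,E,F,G,H} → run G
t=8: ready={A,C,D,E,F,G,H} → run G
t=9: ready={A,C,D,E,F,H} → run D
t=10: ready={A,C,D,E,F,H} → run D
t=11: ready={A,C,D,E,F,H} → run D
t=12: ready={A,C,E,F,H} → run C
t=13: ready={A,C,E,F,H} → run C
t=14: ready={A,C,E,F,H} → run C
t=15: ready={A,C,E,F,H} → run C
t=16: ready={A,C,E,F,H} → run C
t=17: ready={A,C,E,F,H} → run C
t=18: ready={A,C,E,F,H} → run C
t=19: ready={A,C,E,F,H} → run C
t=20: ready={A,E,F,H} → run E
t=21: ready={A,E,F,H} → run E
t=22: ready={A,E,F,H} → run E
t=23: ready={A,E,F,H} → run E
t=24: ready={A,E,F,H} → run E
t=25: ready={A,F,H} → run F
t=26: ready={A,F,H} → run F
t=27: ready={A,F,H} → run F
t=28: ready={A,F,H} → run F
t=29: ready={A,F,H} → run F
t=30: ready={A,H} → run H
t=31: ready={A,H} → run H
t=32: ready={A,H} → run H
t=33: ready={A} → run A
t=34: ready={A} → run A
t=35: ready={A} → run A
t=36: (idle)
t=37: (idle)
t=38: (idle)
t=39: (idle)

completion order = G, D, C, E, F, H, A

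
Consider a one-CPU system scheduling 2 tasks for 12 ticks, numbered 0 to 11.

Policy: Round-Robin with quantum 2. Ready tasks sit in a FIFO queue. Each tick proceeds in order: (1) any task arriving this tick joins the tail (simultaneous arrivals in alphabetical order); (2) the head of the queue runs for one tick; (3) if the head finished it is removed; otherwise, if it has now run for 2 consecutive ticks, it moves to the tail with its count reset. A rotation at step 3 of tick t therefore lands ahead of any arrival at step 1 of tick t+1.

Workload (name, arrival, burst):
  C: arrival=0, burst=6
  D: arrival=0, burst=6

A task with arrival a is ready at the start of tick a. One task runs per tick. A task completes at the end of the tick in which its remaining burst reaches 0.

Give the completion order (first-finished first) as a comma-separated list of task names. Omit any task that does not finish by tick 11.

t=0: queue=[C,D] q_used=0 → run C
t=1: queue=[C,D] q_used=1 → run C
t=2: queue=[D,C] q_used=0 → run D
t=3: queue=[D,C] q_used=1 → run D
t=4: queue=[C,D] q_used=0 → run C
t=5: queue=[C,D] q_used=1 → run C
t=6: queue=[D,C] q_used=0 → run D
t=7: queue=[D,C] q_used=1 → run D
t=8: queue=[C,D] q_used=0 → run C
t=9: queue=[C,D] q_used=1 → run C
t=10: queue=[D] q_used=0 → run D
t=11: queue=[D] q_used=1 → run D

completion order = C, D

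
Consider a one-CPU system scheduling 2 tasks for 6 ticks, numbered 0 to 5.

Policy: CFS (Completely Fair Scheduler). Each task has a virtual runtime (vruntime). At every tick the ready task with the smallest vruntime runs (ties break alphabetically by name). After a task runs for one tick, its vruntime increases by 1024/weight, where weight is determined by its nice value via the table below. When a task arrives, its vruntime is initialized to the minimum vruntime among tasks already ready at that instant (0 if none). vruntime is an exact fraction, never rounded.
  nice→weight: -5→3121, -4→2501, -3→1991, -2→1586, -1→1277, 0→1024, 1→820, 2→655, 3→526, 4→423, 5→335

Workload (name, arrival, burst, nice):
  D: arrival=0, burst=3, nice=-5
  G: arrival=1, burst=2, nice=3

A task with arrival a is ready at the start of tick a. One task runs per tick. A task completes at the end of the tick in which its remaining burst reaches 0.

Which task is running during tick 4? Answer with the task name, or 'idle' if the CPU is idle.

running at tick 4 = G

t=0: vr[D=0] → run D
t=1: vr[D=1024/3121 G=1024/3121] → run D
t=2: vr[D=2048/3121 G=1024/3121] → run G
t=3: vr[D=2048/3121 G=1867264/820823] → run D
t=4: vr[G=1867264/820823] → run G
t=5: (idle)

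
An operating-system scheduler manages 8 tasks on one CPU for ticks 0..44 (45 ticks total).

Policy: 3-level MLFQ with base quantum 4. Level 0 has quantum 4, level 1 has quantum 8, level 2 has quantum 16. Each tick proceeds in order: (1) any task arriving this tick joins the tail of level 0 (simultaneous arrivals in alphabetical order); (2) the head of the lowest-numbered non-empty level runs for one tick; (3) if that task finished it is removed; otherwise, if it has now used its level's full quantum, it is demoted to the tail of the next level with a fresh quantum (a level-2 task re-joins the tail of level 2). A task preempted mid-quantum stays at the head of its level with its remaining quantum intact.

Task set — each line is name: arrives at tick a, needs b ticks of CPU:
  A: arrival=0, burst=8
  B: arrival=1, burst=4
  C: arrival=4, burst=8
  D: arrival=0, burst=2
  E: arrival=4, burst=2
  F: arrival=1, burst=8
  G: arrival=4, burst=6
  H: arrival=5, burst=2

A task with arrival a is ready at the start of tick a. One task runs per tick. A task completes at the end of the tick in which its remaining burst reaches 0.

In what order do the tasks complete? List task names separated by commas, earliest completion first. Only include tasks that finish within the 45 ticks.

completion order = D, B, E, H, A, F, C, G

t=0: L0/L1/L2 = AD/-/- → run A
t=1: L0/L1/L2 = ADBF/-/- → run A
t=2: L0/L1/L2 = ADBF/-/- → run A
t=3: L0/L1/L2 = ADBF/-/- → run A
t=4: L0/L1/L2 = DBFCEG/A/- → run D
t=5: L0/L1/L2 = DBFCEGH/A/- → run D
t=6: L0/L1/L2 = BFCEGH/A/- → run B
t=7: L0/L1/L2 = BFCEGH/A/- → run B
t=8: L0/L1/L2 = BFCEGH/A/- → run B
t=9: L0/L1/L2 = BFCEGH/A/- → run B
t=10: L0/L1/L2 = FCEGH/A/- → run F
t=11: L0/L1/L2 = FCEGH/A/- → run F
t=12: L0/L1/L2 = FCEGH/A/- → run F
t=13: L0/L1/L2 = FCEGH/A/- → run F
t=14: L0/L1/L2 = CEGH/AF/- → run C
t=15: L0/L1/L2 = CEGH/AF/- → run C
t=16: L0/L1/L2 = CEGH/AF/- → run C
t=17: L0/L1/L2 = CEGH/AF/- → run C
t=18: L0/L1/L2 = EGH/AFC/- → run E
t=19: L0/L1/L2 = EGH/AFC/- → run E
t=20: L0/L1/L2 = GH/AFC/- → run G
t=21: L0/L1/L2 = GH/AFC/- → run G
t=22: L0/L1/L2 = GH/AFC/- → run G
t=23: L0/L1/L2 = GH/AFC/- → run G
t=24: L0/L1/L2 = H/AFCG/- → run H
t=25: L0/L1/L2 = H/AFCG/- → run H
t=26: L0/L1/L2 = -/AFCG/- → run A
t=27: L0/L1/L2 = -/AFCG/- → run A
t=28: L0/L1/L2 = -/AFCG/- → run A
t=29: L0/L1/L2 = -/AFCG/- → run A
t=30: L0/L1/L2 = -/FCG/- → run F
t=31: L0/L1/L2 = -/FCG/- → run F
t=32: L0/L1/L2 = -/FCG/- → run F
t=33: L0/L1/L2 = -/FCG/- → run F
t=34: L0/L1/L2 = -/CG/- → run C
t=35: L0/L1/L2 = -/CG/- → run C
t=36: L0/L1/L2 = -/CG/- → run C
t=37: L0/L1/L2 = -/CG/- → run C
t=38: L0/L1/L2 = -/G/- → run G
t=39: L0/L1/L2 = -/G/- → run G
t=40: (idle)
t=41: (idle)
t=42: (idle)
t=43: (idle)
t=44: (idle)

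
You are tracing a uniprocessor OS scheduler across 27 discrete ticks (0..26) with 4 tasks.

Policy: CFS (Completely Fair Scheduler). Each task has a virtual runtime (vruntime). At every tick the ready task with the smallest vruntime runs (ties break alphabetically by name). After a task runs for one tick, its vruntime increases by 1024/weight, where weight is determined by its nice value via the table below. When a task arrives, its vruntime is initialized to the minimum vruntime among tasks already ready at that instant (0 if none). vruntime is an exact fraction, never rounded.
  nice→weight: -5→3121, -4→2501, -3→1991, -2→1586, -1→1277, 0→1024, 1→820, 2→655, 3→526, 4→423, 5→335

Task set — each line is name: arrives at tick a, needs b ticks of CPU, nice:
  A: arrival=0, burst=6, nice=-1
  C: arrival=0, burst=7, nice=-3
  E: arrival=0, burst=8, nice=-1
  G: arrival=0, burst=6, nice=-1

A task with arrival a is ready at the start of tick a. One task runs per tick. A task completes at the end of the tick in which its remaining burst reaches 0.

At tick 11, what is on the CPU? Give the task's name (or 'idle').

running at tick 11 = E

t=0: vr[A=0 C=0 E=0 G=0] → run A
t=1: vr[A=1024/1277 C=0 E=0 G=0] → run C
t=2: vr[A=1024/1277 C=1024/1991 E=0 G=0] → run E
t=3: vr[A=1024/1277 C=1024/1991 E=1024/1277 G=0] → run G
t=4: vr[A=1024/1277 C=1024/1991 E=1024/1277 G=1024/1277] → run C
t=5: vr[A=1024/1277 C=2048/1991 E=1024/1277 G=1024/1277] → run A
t=6: vr[A=2048/1277 C=2048/1991 E=1024/1277 G=1024/1277] → run E
t=7: vr[A=2048/1277 C=2048/1991 E=2048/1277 G=1024/1277] → run G
t=8: vr[A=2048/1277 C=2048/1991 E=2048/1277 G=2048/1277] → run C
t=9: vr[A=2048/1277 C=3072/1991 E=2048/1277 G=2048/1277] → run C
t=10: vr[A=2048/1277 C=4096/1991 E=2048/1277 G=2048/1277] → run A
t=11: vr[A=3072/1277 C=4096/1991 E=2048/1277 G=2048/1277] → run E
t=12: vr[A=3072/1277 C=4096/1991 E=3072/1277 G=2048/1277] → run G
t=13: vr[A=3072/1277 C=4096/1991 E=3072/1277 G=3072/1277] → run C
t=14: vr[A=3072/1277 C=5120/1991 E=3072/1277 G=3072/1277] → run A
t=15: vr[A=4096/1277 C=5120/1991 E=3072/1277 G=3072/1277] → run E
t=16: vr[A=4096/1277 C=5120/1991 E=4096/1277 G=3072/1277] → run G
t=17: vr[A=4096/1277 C=5120/1991 E=4096/1277 G=4096/1277] → run C
t=18: vr[A=4096/1277 C=6144/1991 E=4096/1277 G=4096/1277] → run C
t=19: vr[A=4096/1277 E=4096/1277 G=4096/1277] → run A
t=20: vr[A=5120/1277 E=4096/1277 G=4096/1277] → run E
t=21: vr[A=5120/1277 E=5120/1277 G=4096/1277] → run G
t=22: vr[A=5120/1277 E=5120/1277 G=5120/1277] → run A
t=23: vr[E=5120/1277 G=5120/1277] → run E
t=24: vr[E=6144/1277 G=5120/1277] → run G
t=25: vr[E=6144/1277] → run E
t=26: vr[E=7168/1277] → run E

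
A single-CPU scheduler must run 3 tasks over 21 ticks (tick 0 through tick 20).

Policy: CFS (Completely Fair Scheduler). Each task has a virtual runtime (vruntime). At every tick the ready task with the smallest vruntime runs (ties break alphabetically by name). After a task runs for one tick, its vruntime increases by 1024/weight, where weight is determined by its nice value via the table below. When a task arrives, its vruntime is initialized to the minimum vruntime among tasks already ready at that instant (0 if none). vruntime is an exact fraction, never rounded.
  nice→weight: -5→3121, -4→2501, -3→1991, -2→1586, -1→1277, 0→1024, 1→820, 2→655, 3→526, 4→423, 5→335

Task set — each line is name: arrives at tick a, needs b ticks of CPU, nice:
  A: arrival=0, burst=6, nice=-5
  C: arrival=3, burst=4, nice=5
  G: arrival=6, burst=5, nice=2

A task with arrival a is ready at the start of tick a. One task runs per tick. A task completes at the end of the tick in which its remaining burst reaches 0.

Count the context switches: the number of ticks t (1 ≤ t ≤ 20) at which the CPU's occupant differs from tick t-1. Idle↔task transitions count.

context switches = 9

t=0: vr[A=0] → run A
t=1: vr[A=1024/3121] → run A
t=2: vr[A=2048/3121] → run A
t=3: vr[A=3072/3121 C=3072/3121] → run A
t=4: vr[A=4096/3121 C=3072/3121] → run C
t=5: vr[A=4096/3121 C=4225024/1045535] → run A
t=6: vr[A=5120/3121 C=4225024/1045535 G=5120/3121] → run A
t=7: vr[C=4225024/1045535 G=5120/3121] → run G
t=8: vr[C=4225024/1045535 G=6549504/2044255] → run G
t=9: vr[C=4225024/1045535 G=9745408/2044255] → run C
t=10: vr[C=7420928/1045535 G=9745408/2044255] → run G
t=11: vr[C=7420928/1045535 G=12941312/2044255] → run G
t=12: vr[C=7420928/1045535 G=16137216/2044255] → run C
t=13: vr[C=10616832/1045535 G=16137216/2044255] → run G
t=14: vr[C=10616832/1045535] → run C
t=15: (idle)
t=16: (idle)
t=17: (idle)
t=18: (idle)
t=19: (idle)
t=20: (idle)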